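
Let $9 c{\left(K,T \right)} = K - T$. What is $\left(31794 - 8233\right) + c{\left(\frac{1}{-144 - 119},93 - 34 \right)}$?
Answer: $\frac{55753369}{2367} \approx 23554.0$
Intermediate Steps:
$c{\left(K,T \right)} = - \frac{T}{9} + \frac{K}{9}$ ($c{\left(K,T \right)} = \frac{K - T}{9} = - \frac{T}{9} + \frac{K}{9}$)
$\left(31794 - 8233\right) + c{\left(\frac{1}{-144 - 119},93 - 34 \right)} = \left(31794 - 8233\right) + \left(- \frac{93 - 34}{9} + \frac{1}{9 \left(-144 - 119\right)}\right) = 23561 + \left(- \frac{93 - 34}{9} + \frac{1}{9 \left(-263\right)}\right) = 23561 + \left(\left(- \frac{1}{9}\right) 59 + \frac{1}{9} \left(- \frac{1}{263}\right)\right) = 23561 - \frac{15518}{2367} = \frac{55753369}{2367}$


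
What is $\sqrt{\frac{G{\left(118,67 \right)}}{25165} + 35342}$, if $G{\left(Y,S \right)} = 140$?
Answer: $\frac{\sqrt{18270438538}}{719} \approx 187.99$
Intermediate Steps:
$\sqrt{\frac{G{\left(118,67 \right)}}{25165} + 35342} = \sqrt{\frac{140}{25165} + 35342} = \sqrt{140 \cdot \frac{1}{25165} + 35342} = \sqrt{\frac{4}{719} + 35342} = \sqrt{\frac{25410902}{719}} = \frac{\sqrt{18270438538}}{719}$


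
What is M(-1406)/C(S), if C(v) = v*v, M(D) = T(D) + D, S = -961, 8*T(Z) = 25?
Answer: -11223/7388168 ≈ -0.0015191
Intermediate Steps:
T(Z) = 25/8 (T(Z) = (⅛)*25 = 25/8)
M(D) = 25/8 + D
C(v) = v²
M(-1406)/C(S) = (25/8 - 1406)/((-961)²) = -11223/8/923521 = -11223/8*1/923521 = -11223/7388168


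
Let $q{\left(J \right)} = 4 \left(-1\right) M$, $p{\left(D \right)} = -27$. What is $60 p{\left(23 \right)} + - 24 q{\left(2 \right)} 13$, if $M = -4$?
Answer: $-6612$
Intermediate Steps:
$q{\left(J \right)} = 16$ ($q{\left(J \right)} = 4 \left(-1\right) \left(-4\right) = \left(-4\right) \left(-4\right) = 16$)
$60 p{\left(23 \right)} + - 24 q{\left(2 \right)} 13 = 60 \left(-27\right) + \left(-24\right) 16 \cdot 13 = -1620 - 4992 = -6612$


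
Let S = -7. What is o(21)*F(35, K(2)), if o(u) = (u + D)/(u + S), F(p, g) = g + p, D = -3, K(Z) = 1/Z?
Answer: 639/14 ≈ 45.643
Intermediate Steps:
o(u) = (-3 + u)/(-7 + u) (o(u) = (u - 3)/(u - 7) = (-3 + u)/(-7 + u))
o(21)*F(35, K(2)) = ((-3 + 21)/(-7 + 21))*(1/2 + 35) = (18/14)*(1/2 + 35) = ((1/14)*18)*(71/2) = (9/7)*(71/2) = 639/14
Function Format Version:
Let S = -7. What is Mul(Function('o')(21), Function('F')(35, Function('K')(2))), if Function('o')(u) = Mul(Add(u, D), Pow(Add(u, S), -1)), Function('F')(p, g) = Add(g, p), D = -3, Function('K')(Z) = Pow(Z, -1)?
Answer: Rational(639, 14) ≈ 45.643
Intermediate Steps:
Function('o')(u) = Mul(Pow(Add(-7, u), -1), Add(-3, u)) (Function('o')(u) = Mul(Add(u, -3), Pow(Add(u, -7), -1)) = Mul(Add(-3, u), Pow(Add(-7, u), -1)) = Mul(Pow(Add(-7, u), -1), Add(-3, u)))
Mul(Function('o')(21), Function('F')(35, Function('K')(2))) = Mul(Mul(Pow(Add(-7, 21), -1), Add(-3, 21)), Add(Pow(2, -1), 35)) = Mul(Mul(Pow(14, -1), 18), Add(Rational(1, 2), 35)) = Mul(Mul(Rational(1, 14), 18), Rational(71, 2)) = Mul(Rational(9, 7), Rational(71, 2)) = Rational(639, 14)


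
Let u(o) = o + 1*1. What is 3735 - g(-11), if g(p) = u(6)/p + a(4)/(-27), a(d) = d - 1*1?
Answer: 369839/99 ≈ 3735.7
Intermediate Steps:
a(d) = -1 + d (a(d) = d - 1 = -1 + d)
u(o) = 1 + o (u(o) = o + 1 = 1 + o)
g(p) = -⅑ + 7/p (g(p) = (1 + 6)/p + (-1 + 4)/(-27) = 7/p + 3*(-1/27) = 7/p - ⅑ = -⅑ + 7/p)
3735 - g(-11) = 3735 - (63 - 1*(-11))/(9*(-11)) = 3735 - (-1)*(63 + 11)/(9*11) = 3735 - (-1)*74/(9*11) = 3735 - 1*(-74/99) = 3735 + 74/99 = 369839/99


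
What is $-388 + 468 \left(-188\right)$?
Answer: $-88372$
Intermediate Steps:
$-388 + 468 \left(-188\right) = -388 - 87984 = -88372$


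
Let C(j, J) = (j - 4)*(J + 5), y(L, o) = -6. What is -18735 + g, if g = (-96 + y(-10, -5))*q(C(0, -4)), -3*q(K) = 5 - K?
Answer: -18429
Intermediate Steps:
C(j, J) = (-4 + j)*(5 + J)
q(K) = -5/3 + K/3 (q(K) = -(5 - K)/3 = -5/3 + K/3)
g = 306 (g = (-96 - 6)*(-5/3 + (-20 - 4*(-4) + 5*0 - 4*0)/3) = -102*(-5/3 + (-20 + 16 + 0 + 0)/3) = -102*(-5/3 + (1/3)*(-4)) = -102*(-5/3 - 4/3) = -102*(-3) = 306)
-18735 + g = -18735 + 306 = -18429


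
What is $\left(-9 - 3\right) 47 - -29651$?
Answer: $29087$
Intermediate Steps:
$\left(-9 - 3\right) 47 - -29651 = \left(-12\right) 47 + 29651 = -564 + 29651 = 29087$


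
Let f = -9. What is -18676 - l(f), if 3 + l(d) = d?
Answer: -18664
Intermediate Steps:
l(d) = -3 + d
-18676 - l(f) = -18676 - (-3 - 9) = -18676 - 1*(-12) = -18676 + 12 = -18664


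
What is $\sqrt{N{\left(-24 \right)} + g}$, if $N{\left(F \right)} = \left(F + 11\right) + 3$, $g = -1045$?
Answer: $i \sqrt{1055} \approx 32.481 i$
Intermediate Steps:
$N{\left(F \right)} = 14 + F$ ($N{\left(F \right)} = \left(11 + F\right) + 3 = 14 + F$)
$\sqrt{N{\left(-24 \right)} + g} = \sqrt{\left(14 - 24\right) - 1045} = \sqrt{-10 - 1045} = \sqrt{-1055} = i \sqrt{1055}$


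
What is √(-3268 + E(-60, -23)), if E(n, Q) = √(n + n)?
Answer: √(-3268 + 2*I*√30) ≈ 0.09581 + 57.167*I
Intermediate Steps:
E(n, Q) = √2*√n (E(n, Q) = √(2*n) = √2*√n)
√(-3268 + E(-60, -23)) = √(-3268 + √2*√(-60)) = √(-3268 + √2*(2*I*√15)) = √(-3268 + 2*I*√30)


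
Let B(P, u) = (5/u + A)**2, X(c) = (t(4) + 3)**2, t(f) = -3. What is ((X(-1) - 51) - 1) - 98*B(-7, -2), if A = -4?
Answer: -8385/2 ≈ -4192.5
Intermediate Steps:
X(c) = 0 (X(c) = (-3 + 3)**2 = 0**2 = 0)
B(P, u) = (-4 + 5/u)**2 (B(P, u) = (5/u - 4)**2 = (-4 + 5/u)**2)
((X(-1) - 51) - 1) - 98*B(-7, -2) = ((0 - 51) - 1) - 98*(-5 + 4*(-2))**2/(-2)**2 = (-51 - 1) - 49*(-5 - 8)**2/2 = -52 - 49*(-13)**2/2 = -52 - 49*169/2 = -52 - 98*169/4 = -52 - 8281/2 = -8385/2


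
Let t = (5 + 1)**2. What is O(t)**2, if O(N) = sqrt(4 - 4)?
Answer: 0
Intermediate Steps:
t = 36 (t = 6**2 = 36)
O(N) = 0 (O(N) = sqrt(0) = 0)
O(t)**2 = 0**2 = 0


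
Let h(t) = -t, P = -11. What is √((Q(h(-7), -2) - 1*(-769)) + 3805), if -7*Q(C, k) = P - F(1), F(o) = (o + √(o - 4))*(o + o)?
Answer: √(224217 + 14*I*√3)/7 ≈ 67.645 + 0.0036579*I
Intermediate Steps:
F(o) = 2*o*(o + √(-4 + o)) (F(o) = (o + √(-4 + o))*(2*o) = 2*o*(o + √(-4 + o)))
Q(C, k) = 13/7 + 2*I*√3/7 (Q(C, k) = -(-11 - 2*(1 + √(-4 + 1)))/7 = -(-11 - 2*(1 + √(-3)))/7 = -(-11 - 2*(1 + I*√3))/7 = -(-11 - (2 + 2*I*√3))/7 = -(-11 + (-2 - 2*I*√3))/7 = -(-13 - 2*I*√3)/7 = 13/7 + 2*I*√3/7)
√((Q(h(-7), -2) - 1*(-769)) + 3805) = √(((13/7 + 2*I*√3/7) - 1*(-769)) + 3805) = √(((13/7 + 2*I*√3/7) + 769) + 3805) = √((5396/7 + 2*I*√3/7) + 3805) = √(32031/7 + 2*I*√3/7)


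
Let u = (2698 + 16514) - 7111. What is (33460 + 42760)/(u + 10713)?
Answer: 38110/11407 ≈ 3.3409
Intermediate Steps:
u = 12101 (u = 19212 - 7111 = 12101)
(33460 + 42760)/(u + 10713) = (33460 + 42760)/(12101 + 10713) = 76220/22814 = 76220*(1/22814) = 38110/11407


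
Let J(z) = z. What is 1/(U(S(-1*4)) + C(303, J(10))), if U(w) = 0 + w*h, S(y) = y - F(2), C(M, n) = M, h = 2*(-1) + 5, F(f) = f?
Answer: 1/285 ≈ 0.0035088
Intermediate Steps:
h = 3 (h = -2 + 5 = 3)
S(y) = -2 + y (S(y) = y - 1*2 = y - 2 = -2 + y)
U(w) = 3*w (U(w) = 0 + w*3 = 0 + 3*w = 3*w)
1/(U(S(-1*4)) + C(303, J(10))) = 1/(3*(-2 - 1*4) + 303) = 1/(3*(-2 - 4) + 303) = 1/(3*(-6) + 303) = 1/(-18 + 303) = 1/285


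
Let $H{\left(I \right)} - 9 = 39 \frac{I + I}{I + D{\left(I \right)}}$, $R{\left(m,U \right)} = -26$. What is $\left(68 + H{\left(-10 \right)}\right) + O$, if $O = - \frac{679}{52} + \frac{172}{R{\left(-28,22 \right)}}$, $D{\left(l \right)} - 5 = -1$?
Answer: $\frac{9741}{52} \approx 187.33$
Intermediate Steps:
$D{\left(l \right)} = 4$ ($D{\left(l \right)} = 5 - 1 = 4$)
$H{\left(I \right)} = 9 + \frac{78 I}{4 + I}$ ($H{\left(I \right)} = 9 + 39 \frac{I + I}{I + 4} = 9 + 39 \frac{2 I}{4 + I} = 9 + \frac{78 I}{4 + I}$)
$O = - \frac{1023}{52}$ ($O = - \frac{679}{52} + \frac{172}{-26} = \left(-679\right) \frac{1}{52} + 172 \left(- \frac{1}{26}\right) = - \frac{679}{52} - \frac{86}{13} = - \frac{1023}{52} \approx -19.673$)
$\left(68 + H{\left(-10 \right)}\right) + O = \left(68 + \frac{3 \left(12 + 29 \left(-10\right)\right)}{4 - 10}\right) - \frac{1023}{52} = \left(68 + \frac{3 \left(12 - 290\right)}{-6}\right) - \frac{1023}{52} = \left(68 + 3 \left(- \frac{1}{6}\right) \left(-278\right)\right) - \frac{1023}{52} = \left(68 + 139\right) - \frac{1023}{52} = 207 - \frac{1023}{52} = \frac{9741}{52}$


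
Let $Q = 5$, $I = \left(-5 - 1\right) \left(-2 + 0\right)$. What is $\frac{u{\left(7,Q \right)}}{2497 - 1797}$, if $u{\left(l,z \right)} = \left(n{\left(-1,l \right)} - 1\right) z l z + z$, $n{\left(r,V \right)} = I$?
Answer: $\frac{193}{70} \approx 2.7571$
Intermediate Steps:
$I = 12$ ($I = \left(-6\right) \left(-2\right) = 12$)
$n{\left(r,V \right)} = 12$
$u{\left(l,z \right)} = z + 11 l z^{2}$ ($u{\left(l,z \right)} = \left(12 - 1\right) z l z + z = 11 z l z + z = 11 l z z + z = 11 l z^{2} + z = z + 11 l z^{2}$)
$\frac{u{\left(7,Q \right)}}{2497 - 1797} = \frac{5 \left(1 + 11 \cdot 7 \cdot 5\right)}{2497 - 1797} = \frac{5 \left(1 + 385\right)}{2497 - 1797} = \frac{5 \cdot 386}{700} = 1930 \cdot \frac{1}{700} = \frac{193}{70}$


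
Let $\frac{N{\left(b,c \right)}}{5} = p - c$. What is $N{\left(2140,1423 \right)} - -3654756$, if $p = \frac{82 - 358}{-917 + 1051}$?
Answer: $\frac{244391257}{67} \approx 3.6476 \cdot 10^{6}$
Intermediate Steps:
$p = - \frac{138}{67}$ ($p = - \frac{276}{134} = \left(-276\right) \frac{1}{134} = - \frac{138}{67} \approx -2.0597$)
$N{\left(b,c \right)} = - \frac{690}{67} - 5 c$ ($N{\left(b,c \right)} = 5 \left(- \frac{138}{67} - c\right) = - \frac{690}{67} - 5 c$)
$N{\left(2140,1423 \right)} - -3654756 = \left(- \frac{690}{67} - 7115\right) - -3654756 = \left(- \frac{690}{67} - 7115\right) + 3654756 = - \frac{477395}{67} + 3654756 = \frac{244391257}{67}$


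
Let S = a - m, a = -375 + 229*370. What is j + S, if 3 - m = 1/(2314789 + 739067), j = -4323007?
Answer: -12944242003679/3053856 ≈ -4.2387e+6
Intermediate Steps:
a = 84355 (a = -375 + 84730 = 84355)
m = 9161567/3053856 (m = 3 - 1/(2314789 + 739067) = 3 - 1/3053856 = 9161567/3053856 ≈ 3.0000)
S = 257598861313/3053856 (S = 84355 - 1*9161567/3053856 = 84355 - 9161567/3053856 = 257598861313/3053856 ≈ 84352.)
j + S = -4323007 + 257598861313/3053856 = -12944242003679/3053856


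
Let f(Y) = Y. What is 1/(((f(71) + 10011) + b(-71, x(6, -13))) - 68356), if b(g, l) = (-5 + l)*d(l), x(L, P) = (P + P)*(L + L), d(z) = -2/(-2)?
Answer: -1/58591 ≈ -1.7067e-5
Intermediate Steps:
d(z) = 1 (d(z) = -2*(-½) = 1)
x(L, P) = 4*L*P (x(L, P) = (2*P)*(2*L) = 4*L*P)
b(g, l) = -5 + l (b(g, l) = (-5 + l)*1 = -5 + l)
1/(((f(71) + 10011) + b(-71, x(6, -13))) - 68356) = 1/(((71 + 10011) + (-5 + 4*6*(-13))) - 68356) = 1/((10082 + (-5 - 312)) - 68356) = 1/((10082 - 317) - 68356) = 1/(9765 - 68356) = 1/(-58591) = -1/58591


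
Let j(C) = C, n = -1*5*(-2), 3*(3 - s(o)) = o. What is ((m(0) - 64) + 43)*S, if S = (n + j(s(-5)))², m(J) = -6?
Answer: -5808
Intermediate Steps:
s(o) = 3 - o/3
n = 10 (n = -5*(-2) = 10)
S = 1936/9 (S = (10 + (3 - ⅓*(-5)))² = (10 + (3 + 5/3))² = (10 + 14/3)² = (44/3)² = 1936/9 ≈ 215.11)
((m(0) - 64) + 43)*S = ((-6 - 64) + 43)*(1936/9) = (-70 + 43)*(1936/9) = -27*1936/9 = -5808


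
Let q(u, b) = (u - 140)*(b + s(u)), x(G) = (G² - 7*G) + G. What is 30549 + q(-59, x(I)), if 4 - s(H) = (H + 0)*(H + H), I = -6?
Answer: 1400863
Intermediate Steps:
x(G) = G² - 6*G
s(H) = 4 - 2*H² (s(H) = 4 - (H + 0)*(H + H) = 4 - H*2*H = 4 - 2*H²)
q(u, b) = (-140 + u)*(4 + b - 2*u²) (q(u, b) = (u - 140)*(b + (4 - 2*u²)) = (-140 + u)*(4 + b - 2*u²))
30549 + q(-59, x(I)) = 30549 + (-560 - (-840)*(-6 - 6) + 280*(-59)² - 6*(-6 - 6)*(-59) - 2*(-59)*(-2 + (-59)²)) = 30549 + (-560 - (-840)*(-12) + 280*3481 - 6*(-12)*(-59) - 2*(-59)*(-2 + 3481)) = 30549 + (-560 - 140*72 + 974680 + 72*(-59) - 2*(-59)*3479) = 30549 + (-560 - 10080 + 974680 - 4248 + 410522) = 30549 + 1370314 = 1400863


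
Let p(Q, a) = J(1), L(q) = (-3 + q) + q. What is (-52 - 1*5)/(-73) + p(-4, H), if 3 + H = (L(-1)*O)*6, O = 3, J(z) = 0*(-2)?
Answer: 57/73 ≈ 0.78082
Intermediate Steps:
J(z) = 0
L(q) = -3 + 2*q
H = -93 (H = -3 + ((-3 + 2*(-1))*3)*6 = -3 + ((-3 - 2)*3)*6 = -3 - 5*3*6 = -3 - 15*6 = -3 - 90 = -93)
p(Q, a) = 0
(-52 - 1*5)/(-73) + p(-4, H) = (-52 - 1*5)/(-73) + 0 = -(-52 - 5)/73 + 0 = -1/73*(-57) + 0 = 57/73 + 0 = 57/73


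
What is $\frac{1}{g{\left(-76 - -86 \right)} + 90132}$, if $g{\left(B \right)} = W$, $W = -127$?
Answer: $\frac{1}{90005} \approx 1.111 \cdot 10^{-5}$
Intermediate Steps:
$g{\left(B \right)} = -127$
$\frac{1}{g{\left(-76 - -86 \right)} + 90132} = \frac{1}{-127 + 90132} = \frac{1}{90005}$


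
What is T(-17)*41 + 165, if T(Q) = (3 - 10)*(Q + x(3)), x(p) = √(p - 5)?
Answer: 5044 - 287*I*√2 ≈ 5044.0 - 405.88*I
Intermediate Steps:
x(p) = √(-5 + p)
T(Q) = -7*Q - 7*I*√2 (T(Q) = (3 - 10)*(Q + √(-5 + 3)) = -7*(Q + √(-2)) = -7*(Q + I*√2) = -7*Q - 7*I*√2)
T(-17)*41 + 165 = (-7*(-17) - 7*I*√2)*41 + 165 = (119 - 7*I*√2)*41 + 165 = (4879 - 287*I*√2) + 165 = 5044 - 287*I*√2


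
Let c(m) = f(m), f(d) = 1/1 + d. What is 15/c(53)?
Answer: 5/18 ≈ 0.27778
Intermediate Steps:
f(d) = 1 + d
c(m) = 1 + m
15/c(53) = 15/(1 + 53) = 15/54 = (1/54)*15 = 5/18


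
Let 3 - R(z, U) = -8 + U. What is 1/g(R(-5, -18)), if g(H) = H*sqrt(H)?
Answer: sqrt(29)/841 ≈ 0.0064033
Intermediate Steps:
R(z, U) = 11 - U (R(z, U) = 3 - (-8 + U) = 3 + (8 - U) = 11 - U)
g(H) = H**(3/2)
1/g(R(-5, -18)) = 1/((11 - 1*(-18))**(3/2)) = 1/((11 + 18)**(3/2)) = 1/(29**(3/2)) = 1/(29*sqrt(29)) = sqrt(29)/841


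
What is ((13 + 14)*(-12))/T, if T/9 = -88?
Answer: 9/22 ≈ 0.40909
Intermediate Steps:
T = -792 (T = 9*(-88) = -792)
((13 + 14)*(-12))/T = ((13 + 14)*(-12))/(-792) = (27*(-12))*(-1/792) = -324*(-1/792) = 9/22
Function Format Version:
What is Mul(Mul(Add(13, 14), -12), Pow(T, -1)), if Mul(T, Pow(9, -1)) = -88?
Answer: Rational(9, 22) ≈ 0.40909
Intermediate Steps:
T = -792 (T = Mul(9, -88) = -792)
Mul(Mul(Add(13, 14), -12), Pow(T, -1)) = Mul(Mul(Add(13, 14), -12), Pow(-792, -1)) = Mul(Mul(27, -12), Rational(-1, 792)) = Mul(-324, Rational(-1, 792)) = Rational(9, 22)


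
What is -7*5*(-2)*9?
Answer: 630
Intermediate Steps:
-7*5*(-2)*9 = -(-70)*9 = -7*(-90) = 630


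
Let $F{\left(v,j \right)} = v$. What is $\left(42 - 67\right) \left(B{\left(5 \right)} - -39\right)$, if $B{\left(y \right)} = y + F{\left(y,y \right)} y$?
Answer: $-1725$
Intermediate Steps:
$B{\left(y \right)} = y + y^{2}$ ($B{\left(y \right)} = y + y y = y + y^{2}$)
$\left(42 - 67\right) \left(B{\left(5 \right)} - -39\right) = \left(42 - 67\right) \left(5 \left(1 + 5\right) - -39\right) = \left(42 - 67\right) \left(5 \cdot 6 + 39\right) = - 25 \left(30 + 39\right) = \left(-25\right) 69 = -1725$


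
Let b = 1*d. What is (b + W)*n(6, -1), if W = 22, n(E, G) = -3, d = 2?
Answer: -72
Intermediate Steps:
b = 2 (b = 1*2 = 2)
(b + W)*n(6, -1) = (2 + 22)*(-3) = 24*(-3) = -72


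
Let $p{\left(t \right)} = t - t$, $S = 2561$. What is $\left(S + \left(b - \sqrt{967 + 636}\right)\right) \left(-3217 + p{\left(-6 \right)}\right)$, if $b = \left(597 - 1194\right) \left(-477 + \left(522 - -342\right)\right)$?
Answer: $735013726 + 3217 \sqrt{1603} \approx 7.3514 \cdot 10^{8}$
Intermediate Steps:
$p{\left(t \right)} = 0$
$b = -231039$ ($b = - 597 \left(-477 + \left(522 + 342\right)\right) = - 597 \left(-477 + 864\right) = \left(-597\right) 387 = -231039$)
$\left(S + \left(b - \sqrt{967 + 636}\right)\right) \left(-3217 + p{\left(-6 \right)}\right) = \left(2561 - \left(231039 + \sqrt{967 + 636}\right)\right) \left(-3217 + 0\right) = \left(2561 - \left(231039 + \sqrt{1603}\right)\right) \left(-3217\right) = \left(-228478 - \sqrt{1603}\right) \left(-3217\right) = 735013726 + 3217 \sqrt{1603}$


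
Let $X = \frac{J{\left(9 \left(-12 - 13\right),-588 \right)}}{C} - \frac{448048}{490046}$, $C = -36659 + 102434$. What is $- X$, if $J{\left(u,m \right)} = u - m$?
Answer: $\frac{4882078417}{5372129275} \approx 0.90878$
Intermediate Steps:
$C = 65775$
$X = - \frac{4882078417}{5372129275}$ ($X = \frac{9 \left(-12 - 13\right) - -588}{65775} - \frac{448048}{490046} = \left(9 \left(-25\right) + 588\right) \frac{1}{65775} - \frac{224024}{245023} = \left(-225 + 588\right) \frac{1}{65775} - \frac{224024}{245023} = 363 \cdot \frac{1}{65775} - \frac{224024}{245023} = \frac{121}{21925} - \frac{224024}{245023} = - \frac{4882078417}{5372129275} \approx -0.90878$)
$- X = \left(-1\right) \left(- \frac{4882078417}{5372129275}\right) = \frac{4882078417}{5372129275}$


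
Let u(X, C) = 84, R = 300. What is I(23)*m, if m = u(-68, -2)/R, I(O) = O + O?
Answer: 322/25 ≈ 12.880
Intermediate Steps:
I(O) = 2*O
m = 7/25 (m = 84/300 = 84*(1/300) = 7/25 ≈ 0.28000)
I(23)*m = (2*23)*(7/25) = 46*(7/25) = 322/25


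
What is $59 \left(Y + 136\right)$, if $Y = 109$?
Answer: $14455$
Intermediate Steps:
$59 \left(Y + 136\right) = 59 \left(109 + 136\right) = 59 \cdot 245 = 14455$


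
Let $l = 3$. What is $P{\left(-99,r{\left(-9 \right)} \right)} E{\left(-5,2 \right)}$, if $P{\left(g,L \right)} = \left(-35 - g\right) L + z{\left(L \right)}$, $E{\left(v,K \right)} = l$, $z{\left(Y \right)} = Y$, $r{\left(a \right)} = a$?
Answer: $-1755$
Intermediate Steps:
$E{\left(v,K \right)} = 3$
$P{\left(g,L \right)} = L + L \left(-35 - g\right)$ ($P{\left(g,L \right)} = \left(-35 - g\right) L + L = L \left(-35 - g\right) + L = L + L \left(-35 - g\right)$)
$P{\left(-99,r{\left(-9 \right)} \right)} E{\left(-5,2 \right)} = - 9 \left(-34 - -99\right) 3 = - 9 \left(-34 + 99\right) 3 = \left(-9\right) 65 \cdot 3 = \left(-585\right) 3 = -1755$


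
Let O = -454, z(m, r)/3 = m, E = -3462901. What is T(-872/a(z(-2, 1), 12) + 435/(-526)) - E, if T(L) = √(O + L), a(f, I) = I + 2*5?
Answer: 3462901 + 3*I*√1839282610/5786 ≈ 3.4629e+6 + 22.237*I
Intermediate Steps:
z(m, r) = 3*m
a(f, I) = 10 + I (a(f, I) = I + 10 = 10 + I)
T(L) = √(-454 + L)
T(-872/a(z(-2, 1), 12) + 435/(-526)) - E = √(-454 + (-872/(10 + 12) + 435/(-526))) - 1*(-3462901) = √(-454 + (-872/22 + 435*(-1/526))) + 3462901 = √(-454 + (-872*1/22 - 435/526)) + 3462901 = √(-454 + (-436/11 - 435/526)) + 3462901 = √(-454 - 234121/5786) + 3462901 = √(-2860965/5786) + 3462901 = 3*I*√1839282610/5786 + 3462901 = 3462901 + 3*I*√1839282610/5786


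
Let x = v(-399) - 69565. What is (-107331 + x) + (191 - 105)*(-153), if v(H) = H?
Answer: -190453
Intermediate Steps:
x = -69964 (x = -399 - 69565 = -69964)
(-107331 + x) + (191 - 105)*(-153) = (-107331 - 69964) + (191 - 105)*(-153) = -177295 + 86*(-153) = -177295 - 13158 = -190453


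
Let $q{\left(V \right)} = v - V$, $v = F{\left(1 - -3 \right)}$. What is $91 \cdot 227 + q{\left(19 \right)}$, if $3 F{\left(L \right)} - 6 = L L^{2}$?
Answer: $\frac{61984}{3} \approx 20661.0$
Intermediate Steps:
$F{\left(L \right)} = 2 + \frac{L^{3}}{3}$ ($F{\left(L \right)} = 2 + \frac{L L^{2}}{3} = 2 + \frac{L^{3}}{3}$)
$v = \frac{70}{3}$ ($v = 2 + \frac{\left(1 - -3\right)^{3}}{3} = 2 + \frac{\left(1 + 3\right)^{3}}{3} = 2 + \frac{4^{3}}{3} = 2 + \frac{1}{3} \cdot 64 = 2 + \frac{64}{3} = \frac{70}{3} \approx 23.333$)
$q{\left(V \right)} = \frac{70}{3} - V$
$91 \cdot 227 + q{\left(19 \right)} = 91 \cdot 227 + \left(\frac{70}{3} - 19\right) = 20657 + \left(\frac{70}{3} - 19\right) = 20657 + \frac{13}{3} = \frac{61984}{3}$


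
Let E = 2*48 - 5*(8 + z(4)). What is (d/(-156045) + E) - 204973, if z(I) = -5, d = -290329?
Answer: -31972081811/156045 ≈ -2.0489e+5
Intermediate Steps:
E = 81 (E = 2*48 - 5*(8 - 5) = 96 - 5*3 = 96 - 15 = 81)
(d/(-156045) + E) - 204973 = (-290329/(-156045) + 81) - 204973 = (-290329*(-1/156045) + 81) - 204973 = (290329/156045 + 81) - 204973 = 12929974/156045 - 204973 = -31972081811/156045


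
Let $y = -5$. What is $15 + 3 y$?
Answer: $0$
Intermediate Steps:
$15 + 3 y = 15 + 3 \left(-5\right) = 15 - 15 = 0$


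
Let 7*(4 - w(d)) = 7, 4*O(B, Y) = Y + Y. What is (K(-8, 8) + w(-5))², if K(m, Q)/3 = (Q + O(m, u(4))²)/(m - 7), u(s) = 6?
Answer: 4/25 ≈ 0.16000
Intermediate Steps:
O(B, Y) = Y/2 (O(B, Y) = (Y + Y)/4 = (2*Y)/4 = Y/2)
w(d) = 3 (w(d) = 4 - ⅐*7 = 4 - 1 = 3)
K(m, Q) = 3*(9 + Q)/(-7 + m) (K(m, Q) = 3*((Q + ((½)*6)²)/(m - 7)) = 3*((Q + 3²)/(-7 + m)) = 3*((Q + 9)/(-7 + m)) = 3*((9 + Q)/(-7 + m)) = 3*(9 + Q)/(-7 + m))
(K(-8, 8) + w(-5))² = (3*(9 + 8)/(-7 - 8) + 3)² = (3*17/(-15) + 3)² = (3*(-1/15)*17 + 3)² = (-17/5 + 3)² = (-⅖)² = 4/25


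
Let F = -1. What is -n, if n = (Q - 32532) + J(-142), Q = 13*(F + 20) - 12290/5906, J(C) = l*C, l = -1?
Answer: 94924424/2953 ≈ 32145.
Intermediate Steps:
J(C) = -C
Q = 723246/2953 (Q = 13*(-1 + 20) - 12290/5906 = 13*19 - 12290*1/5906 = 247 - 6145/2953 = 723246/2953 ≈ 244.92)
n = -94924424/2953 (n = (723246/2953 - 32532) - 1*(-142) = -95343750/2953 + 142 = -94924424/2953 ≈ -32145.)
-n = -1*(-94924424/2953) = 94924424/2953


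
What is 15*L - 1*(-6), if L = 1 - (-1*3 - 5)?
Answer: 141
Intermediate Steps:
L = 9 (L = 1 - (-3 - 5) = 1 - 1*(-8) = 1 + 8 = 9)
15*L - 1*(-6) = 15*9 - 1*(-6) = 135 + 6 = 141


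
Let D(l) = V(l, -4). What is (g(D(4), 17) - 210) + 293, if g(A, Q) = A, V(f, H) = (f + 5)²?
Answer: 164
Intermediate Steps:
V(f, H) = (5 + f)²
D(l) = (5 + l)²
(g(D(4), 17) - 210) + 293 = ((5 + 4)² - 210) + 293 = (9² - 210) + 293 = (81 - 210) + 293 = -129 + 293 = 164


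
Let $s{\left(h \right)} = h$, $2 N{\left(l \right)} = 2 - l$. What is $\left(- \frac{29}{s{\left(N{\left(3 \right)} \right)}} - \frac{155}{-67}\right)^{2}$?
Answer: $\frac{16329681}{4489} \approx 3637.7$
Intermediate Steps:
$N{\left(l \right)} = 1 - \frac{l}{2}$ ($N{\left(l \right)} = \frac{2 - l}{2} = 1 - \frac{l}{2}$)
$\left(- \frac{29}{s{\left(N{\left(3 \right)} \right)}} - \frac{155}{-67}\right)^{2} = \left(- \frac{29}{1 - \frac{3}{2}} - \frac{155}{-67}\right)^{2} = \left(- \frac{29}{1 - \frac{3}{2}} - - \frac{155}{67}\right)^{2} = \left(- \frac{29}{- \frac{1}{2}} + \frac{155}{67}\right)^{2} = \left(\left(-29\right) \left(-2\right) + \frac{155}{67}\right)^{2} = \left(58 + \frac{155}{67}\right)^{2} = \left(\frac{4041}{67}\right)^{2} = \frac{16329681}{4489}$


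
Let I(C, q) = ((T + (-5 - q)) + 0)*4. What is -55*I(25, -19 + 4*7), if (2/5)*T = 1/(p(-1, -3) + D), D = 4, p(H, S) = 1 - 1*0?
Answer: 2970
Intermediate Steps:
p(H, S) = 1 (p(H, S) = 1 + 0 = 1)
T = ½ (T = 5/(2*(1 + 4)) = (5/2)/5 = (5/2)*(⅕) = ½ ≈ 0.50000)
I(C, q) = -18 - 4*q (I(C, q) = ((½ + (-5 - q)) + 0)*4 = ((-9/2 - q) + 0)*4 = (-9/2 - q)*4 = -18 - 4*q)
-55*I(25, -19 + 4*7) = -55*(-18 - 4*(-19 + 4*7)) = -55*(-18 - 4*(-19 + 28)) = -55*(-18 - 4*9) = -55*(-18 - 36) = -55*(-54) = 2970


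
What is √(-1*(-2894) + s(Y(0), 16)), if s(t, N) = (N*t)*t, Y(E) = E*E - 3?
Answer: 7*√62 ≈ 55.118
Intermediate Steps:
Y(E) = -3 + E² (Y(E) = E² - 3 = -3 + E²)
s(t, N) = N*t²
√(-1*(-2894) + s(Y(0), 16)) = √(-1*(-2894) + 16*(-3 + 0²)²) = √(2894 + 16*(-3 + 0)²) = √(2894 + 16*(-3)²) = √(2894 + 16*9) = √(2894 + 144) = √3038 = 7*√62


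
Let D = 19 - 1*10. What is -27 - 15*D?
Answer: -162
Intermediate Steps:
D = 9 (D = 19 - 10 = 9)
-27 - 15*D = -27 - 15*9 = -27 - 135 = -162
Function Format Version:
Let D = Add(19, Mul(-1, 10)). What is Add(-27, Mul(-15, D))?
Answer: -162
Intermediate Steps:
D = 9 (D = Add(19, -10) = 9)
Add(-27, Mul(-15, D)) = Add(-27, Mul(-15, 9)) = Add(-27, -135) = -162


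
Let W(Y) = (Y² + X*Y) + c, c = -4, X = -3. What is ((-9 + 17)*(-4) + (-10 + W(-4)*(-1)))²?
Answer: 4356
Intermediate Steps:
W(Y) = -4 + Y² - 3*Y (W(Y) = (Y² - 3*Y) - 4 = -4 + Y² - 3*Y)
((-9 + 17)*(-4) + (-10 + W(-4)*(-1)))² = ((-9 + 17)*(-4) + (-10 + (-4 + (-4)² - 3*(-4))*(-1)))² = (8*(-4) + (-10 + (-4 + 16 + 12)*(-1)))² = (-32 + (-10 + 24*(-1)))² = (-32 + (-10 - 24))² = (-32 - 34)² = (-66)² = 4356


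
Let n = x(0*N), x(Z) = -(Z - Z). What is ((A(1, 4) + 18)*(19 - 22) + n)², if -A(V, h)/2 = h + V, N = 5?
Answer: 576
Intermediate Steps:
A(V, h) = -2*V - 2*h (A(V, h) = -2*(h + V) = -2*(V + h) = -2*V - 2*h)
x(Z) = 0 (x(Z) = -1*0 = 0)
n = 0
((A(1, 4) + 18)*(19 - 22) + n)² = (((-2*1 - 2*4) + 18)*(19 - 22) + 0)² = (((-2 - 8) + 18)*(-3) + 0)² = ((-10 + 18)*(-3) + 0)² = (8*(-3) + 0)² = (-24 + 0)² = (-24)² = 576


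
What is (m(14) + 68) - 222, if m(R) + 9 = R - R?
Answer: -163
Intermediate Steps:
m(R) = -9 (m(R) = -9 + (R - R) = -9 + 0 = -9)
(m(14) + 68) - 222 = (-9 + 68) - 222 = 59 - 222 = -163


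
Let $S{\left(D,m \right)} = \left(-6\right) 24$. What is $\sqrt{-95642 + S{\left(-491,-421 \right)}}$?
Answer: $i \sqrt{95786} \approx 309.49 i$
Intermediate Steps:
$S{\left(D,m \right)} = -144$
$\sqrt{-95642 + S{\left(-491,-421 \right)}} = \sqrt{-95642 - 144} = \sqrt{-95786} = i \sqrt{95786}$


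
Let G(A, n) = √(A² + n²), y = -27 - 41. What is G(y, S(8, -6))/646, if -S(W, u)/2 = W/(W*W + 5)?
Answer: 2*√1375945/22287 ≈ 0.10526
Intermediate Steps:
y = -68
S(W, u) = -2*W/(5 + W²) (S(W, u) = -2*W/(W*W + 5) = -2*W/(W² + 5) = -2*W/(5 + W²))
G(y, S(8, -6))/646 = √((-68)² + (-2*8/(5 + 8²))²)/646 = √(4624 + (-2*8/(5 + 64))²)*(1/646) = √(4624 + (-2*8/69)²)*(1/646) = √(4624 + (-2*8*1/69)²)*(1/646) = √(4624 + (-16/69)²)*(1/646) = √(4624 + 256/4761)*(1/646) = √(22015120/4761)*(1/646) = (4*√1375945/69)*(1/646) = 2*√1375945/22287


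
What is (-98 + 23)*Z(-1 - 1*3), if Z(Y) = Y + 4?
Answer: 0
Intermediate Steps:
Z(Y) = 4 + Y
(-98 + 23)*Z(-1 - 1*3) = (-98 + 23)*(4 + (-1 - 1*3)) = -75*(4 + (-1 - 3)) = -75*(4 - 4) = -75*0 = 0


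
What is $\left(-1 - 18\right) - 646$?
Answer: $-665$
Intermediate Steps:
$\left(-1 - 18\right) - 646 = -19 - 646 = -665$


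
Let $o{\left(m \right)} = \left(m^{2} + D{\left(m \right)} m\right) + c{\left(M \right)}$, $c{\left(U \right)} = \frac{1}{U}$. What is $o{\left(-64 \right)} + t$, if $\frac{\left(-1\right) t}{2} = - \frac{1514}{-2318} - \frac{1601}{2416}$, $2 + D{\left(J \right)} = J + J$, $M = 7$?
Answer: $\frac{121684644265}{9800504} \approx 12416.0$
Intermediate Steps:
$D{\left(J \right)} = -2 + 2 J$ ($D{\left(J \right)} = -2 + \left(J + J\right) = -2 + 2 J$)
$o{\left(m \right)} = \frac{1}{7} + m^{2} + m \left(-2 + 2 m\right)$ ($o{\left(m \right)} = \left(m^{2} + \left(-2 + 2 m\right) m\right) + \frac{1}{7} = \left(m^{2} + m \left(-2 + 2 m\right)\right) + \frac{1}{7} = \frac{1}{7} + m^{2} + m \left(-2 + 2 m\right)$)
$t = \frac{26647}{1400072}$ ($t = - 2 \left(- \frac{1514}{-2318} - \frac{1601}{2416}\right) = - 2 \left(\left(-1514\right) \left(- \frac{1}{2318}\right) - \frac{1601}{2416}\right) = - 2 \left(\frac{757}{1159} - \frac{1601}{2416}\right) = \left(-2\right) \left(- \frac{26647}{2800144}\right) = \frac{26647}{1400072} \approx 0.019033$)
$o{\left(-64 \right)} + t = \left(\frac{1}{7} - -128 + 3 \left(-64\right)^{2}\right) + \frac{26647}{1400072} = \left(\frac{1}{7} + 128 + 3 \cdot 4096\right) + \frac{26647}{1400072} = \left(\frac{1}{7} + 128 + 12288\right) + \frac{26647}{1400072} = \frac{86913}{7} + \frac{26647}{1400072} = \frac{121684644265}{9800504}$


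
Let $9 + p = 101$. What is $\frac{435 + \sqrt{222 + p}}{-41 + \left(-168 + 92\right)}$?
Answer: $- \frac{145}{39} - \frac{\sqrt{314}}{117} \approx -3.8694$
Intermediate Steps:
$p = 92$ ($p = -9 + 101 = 92$)
$\frac{435 + \sqrt{222 + p}}{-41 + \left(-168 + 92\right)} = \frac{435 + \sqrt{222 + 92}}{-41 + \left(-168 + 92\right)} = \frac{435 + \sqrt{314}}{-41 - 76} = \frac{435 + \sqrt{314}}{-117} = \left(435 + \sqrt{314}\right) \left(- \frac{1}{117}\right) = - \frac{145}{39} - \frac{\sqrt{314}}{117}$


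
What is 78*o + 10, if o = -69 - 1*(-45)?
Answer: -1862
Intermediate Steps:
o = -24 (o = -69 + 45 = -24)
78*o + 10 = 78*(-24) + 10 = -1872 + 10 = -1862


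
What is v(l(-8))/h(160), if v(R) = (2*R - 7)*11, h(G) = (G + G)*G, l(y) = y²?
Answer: 1331/51200 ≈ 0.025996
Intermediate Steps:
h(G) = 2*G² (h(G) = (2*G)*G = 2*G²)
v(R) = -77 + 22*R (v(R) = (-7 + 2*R)*11 = -77 + 22*R)
v(l(-8))/h(160) = (-77 + 22*(-8)²)/((2*160²)) = (-77 + 22*64)/((2*25600)) = (-77 + 1408)/51200 = 1331*(1/51200) = 1331/51200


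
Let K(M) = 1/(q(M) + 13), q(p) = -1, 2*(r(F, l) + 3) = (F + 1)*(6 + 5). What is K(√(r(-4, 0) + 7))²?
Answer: 1/144 ≈ 0.0069444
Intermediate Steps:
r(F, l) = 5/2 + 11*F/2 (r(F, l) = -3 + ((F + 1)*(6 + 5))/2 = -3 + ((1 + F)*11)/2 = -3 + (11 + 11*F)/2 = -3 + (11/2 + 11*F/2) = 5/2 + 11*F/2)
K(M) = 1/12 (K(M) = 1/(-1 + 13) = 1/12)
K(√(r(-4, 0) + 7))² = (1/12)² = 1/144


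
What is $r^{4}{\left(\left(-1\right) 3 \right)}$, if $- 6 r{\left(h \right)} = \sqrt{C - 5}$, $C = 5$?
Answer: $0$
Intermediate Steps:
$r{\left(h \right)} = 0$ ($r{\left(h \right)} = - \frac{\sqrt{5 - 5}}{6} = - \frac{\sqrt{0}}{6} = \left(- \frac{1}{6}\right) 0 = 0$)
$r^{4}{\left(\left(-1\right) 3 \right)} = 0^{4} = 0$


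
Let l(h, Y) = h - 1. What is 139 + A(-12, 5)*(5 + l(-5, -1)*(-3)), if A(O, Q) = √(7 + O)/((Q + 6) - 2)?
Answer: 139 + 23*I*√5/9 ≈ 139.0 + 5.7144*I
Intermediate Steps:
A(O, Q) = √(7 + O)/(4 + Q) (A(O, Q) = √(7 + O)/((6 + Q) - 2) = √(7 + O)/(4 + Q))
l(h, Y) = -1 + h
139 + A(-12, 5)*(5 + l(-5, -1)*(-3)) = 139 + (√(7 - 12)/(4 + 5))*(5 + (-1 - 5)*(-3)) = 139 + (√(-5)/9)*(5 - 6*(-3)) = 139 + ((I*√5)/9)*(5 + 18) = 139 + (I*√5/9)*23 = 139 + 23*I*√5/9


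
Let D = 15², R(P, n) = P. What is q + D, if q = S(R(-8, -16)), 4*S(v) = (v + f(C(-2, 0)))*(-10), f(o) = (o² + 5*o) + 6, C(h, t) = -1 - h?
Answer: 215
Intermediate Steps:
f(o) = 6 + o² + 5*o
D = 225
S(v) = -30 - 5*v/2 (S(v) = ((v + (6 + (-1 - 1*(-2))² + 5*(-1 - 1*(-2))))*(-10))/4 = ((v + (6 + (-1 + 2)² + 5*(-1 + 2)))*(-10))/4 = ((v + (6 + 1² + 5*1))*(-10))/4 = ((v + (6 + 1 + 5))*(-10))/4 = ((v + 12)*(-10))/4 = ((12 + v)*(-10))/4 = (-120 - 10*v)/4 = -30 - 5*v/2)
q = -10 (q = -30 - 5/2*(-8) = -30 + 20 = -10)
q + D = -10 + 225 = 215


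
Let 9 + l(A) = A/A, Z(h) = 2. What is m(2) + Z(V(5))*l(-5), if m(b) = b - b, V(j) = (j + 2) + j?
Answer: -16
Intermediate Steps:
V(j) = 2 + 2*j (V(j) = (2 + j) + j = 2 + 2*j)
m(b) = 0
l(A) = -8 (l(A) = -9 + A/A = -9 + 1 = -8)
m(2) + Z(V(5))*l(-5) = 0 + 2*(-8) = 0 - 16 = -16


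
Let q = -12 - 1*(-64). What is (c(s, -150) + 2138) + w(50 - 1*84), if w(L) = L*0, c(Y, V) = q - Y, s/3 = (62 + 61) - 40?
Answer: 1941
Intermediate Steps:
s = 249 (s = 3*((62 + 61) - 40) = 3*(123 - 40) = 3*83 = 249)
q = 52 (q = -12 + 64 = 52)
c(Y, V) = 52 - Y
w(L) = 0
(c(s, -150) + 2138) + w(50 - 1*84) = ((52 - 1*249) + 2138) + 0 = ((52 - 249) + 2138) + 0 = (-197 + 2138) + 0 = 1941 + 0 = 1941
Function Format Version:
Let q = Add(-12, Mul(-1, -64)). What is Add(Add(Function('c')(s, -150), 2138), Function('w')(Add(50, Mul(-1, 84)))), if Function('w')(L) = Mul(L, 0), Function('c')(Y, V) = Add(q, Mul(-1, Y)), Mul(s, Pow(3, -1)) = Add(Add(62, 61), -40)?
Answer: 1941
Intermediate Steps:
s = 249 (s = Mul(3, Add(Add(62, 61), -40)) = Mul(3, Add(123, -40)) = Mul(3, 83) = 249)
q = 52 (q = Add(-12, 64) = 52)
Function('c')(Y, V) = Add(52, Mul(-1, Y))
Function('w')(L) = 0
Add(Add(Function('c')(s, -150), 2138), Function('w')(Add(50, Mul(-1, 84)))) = Add(Add(Add(52, Mul(-1, 249)), 2138), 0) = Add(Add(Add(52, -249), 2138), 0) = Add(Add(-197, 2138), 0) = Add(1941, 0) = 1941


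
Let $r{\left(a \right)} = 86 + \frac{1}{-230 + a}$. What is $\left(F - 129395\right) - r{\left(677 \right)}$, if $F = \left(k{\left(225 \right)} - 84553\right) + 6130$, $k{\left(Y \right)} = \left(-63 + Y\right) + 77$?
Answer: $- \frac{92826256}{447} \approx -2.0767 \cdot 10^{5}$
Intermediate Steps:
$k{\left(Y \right)} = 14 + Y$
$F = -78184$ ($F = \left(\left(14 + 225\right) - 84553\right) + 6130 = \left(239 - 84553\right) + 6130 = -84314 + 6130 = -78184$)
$\left(F - 129395\right) - r{\left(677 \right)} = \left(-78184 - 129395\right) - \frac{-19779 + 86 \cdot 677}{-230 + 677} = -207579 - \frac{-19779 + 58222}{447} = -207579 - \frac{1}{447} \cdot 38443 = -207579 - \frac{38443}{447} = - \frac{92826256}{447}$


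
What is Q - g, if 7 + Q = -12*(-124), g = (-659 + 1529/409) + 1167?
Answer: 396428/409 ≈ 969.26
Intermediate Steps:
g = 209301/409 (g = (-659 + 1529*(1/409)) + 1167 = (-659 + 1529/409) + 1167 = -268002/409 + 1167 = 209301/409 ≈ 511.74)
Q = 1481 (Q = -7 - 12*(-124) = -7 + 1488 = 1481)
Q - g = 1481 - 1*209301/409 = 1481 - 209301/409 = 396428/409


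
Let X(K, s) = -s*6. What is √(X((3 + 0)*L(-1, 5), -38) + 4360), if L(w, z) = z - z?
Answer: 2*√1147 ≈ 67.735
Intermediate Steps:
L(w, z) = 0
X(K, s) = -6*s
√(X((3 + 0)*L(-1, 5), -38) + 4360) = √(-6*(-38) + 4360) = √(228 + 4360) = √4588 = 2*√1147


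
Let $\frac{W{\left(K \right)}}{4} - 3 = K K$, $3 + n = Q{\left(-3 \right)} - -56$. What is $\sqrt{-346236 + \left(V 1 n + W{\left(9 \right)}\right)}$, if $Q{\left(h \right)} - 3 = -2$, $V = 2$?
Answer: $8 i \sqrt{5403} \approx 588.04 i$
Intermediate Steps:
$Q{\left(h \right)} = 1$ ($Q{\left(h \right)} = 3 - 2 = 1$)
$n = 54$ ($n = -3 + \left(1 - -56\right) = -3 + \left(1 + 56\right) = -3 + 57 = 54$)
$W{\left(K \right)} = 12 + 4 K^{2}$ ($W{\left(K \right)} = 12 + 4 K K = 12 + 4 K^{2}$)
$\sqrt{-346236 + \left(V 1 n + W{\left(9 \right)}\right)} = \sqrt{-346236 + \left(2 \cdot 1 \cdot 54 + \left(12 + 4 \cdot 9^{2}\right)\right)} = \sqrt{-346236 + \left(2 \cdot 54 + \left(12 + 4 \cdot 81\right)\right)} = \sqrt{-346236 + \left(108 + \left(12 + 324\right)\right)} = \sqrt{-346236 + \left(108 + 336\right)} = \sqrt{-346236 + 444} = \sqrt{-345792} = 8 i \sqrt{5403}$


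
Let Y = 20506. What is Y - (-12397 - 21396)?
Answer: 54299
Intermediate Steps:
Y - (-12397 - 21396) = 20506 - (-12397 - 21396) = 20506 - 1*(-33793) = 20506 + 33793 = 54299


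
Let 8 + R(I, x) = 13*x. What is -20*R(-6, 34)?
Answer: -8680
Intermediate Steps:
R(I, x) = -8 + 13*x
-20*R(-6, 34) = -20*(-8 + 13*34) = -20*(-8 + 442) = -20*434 = -8680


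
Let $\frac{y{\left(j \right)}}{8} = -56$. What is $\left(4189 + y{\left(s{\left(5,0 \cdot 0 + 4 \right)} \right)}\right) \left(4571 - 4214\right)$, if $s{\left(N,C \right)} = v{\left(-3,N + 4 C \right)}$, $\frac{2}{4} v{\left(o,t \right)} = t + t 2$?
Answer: $1335537$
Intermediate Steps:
$v{\left(o,t \right)} = 6 t$ ($v{\left(o,t \right)} = 2 \left(t + t 2\right) = 2 \left(t + 2 t\right) = 2 \cdot 3 t = 6 t$)
$s{\left(N,C \right)} = 6 N + 24 C$ ($s{\left(N,C \right)} = 6 \left(N + 4 C\right) = 6 N + 24 C$)
$y{\left(j \right)} = -448$ ($y{\left(j \right)} = 8 \left(-56\right) = -448$)
$\left(4189 + y{\left(s{\left(5,0 \cdot 0 + 4 \right)} \right)}\right) \left(4571 - 4214\right) = \left(4189 - 448\right) \left(4571 - 4214\right) = 3741 \cdot 357 = 1335537$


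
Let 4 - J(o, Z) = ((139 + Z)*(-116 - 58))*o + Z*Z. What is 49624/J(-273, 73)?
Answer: -49624/10075749 ≈ -0.0049251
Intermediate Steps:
J(o, Z) = 4 - Z² - o*(-24186 - 174*Z) (J(o, Z) = 4 - (((139 + Z)*(-116 - 58))*o + Z*Z) = 4 - (((139 + Z)*(-174))*o + Z²) = 4 - ((-24186 - 174*Z)*o + Z²) = 4 - (o*(-24186 - 174*Z) + Z²) = 4 - (Z² + o*(-24186 - 174*Z)) = 4 + (-Z² - o*(-24186 - 174*Z)) = 4 - Z² - o*(-24186 - 174*Z))
49624/J(-273, 73) = 49624/(4 - 1*73² + 24186*(-273) + 174*73*(-273)) = 49624/(4 - 1*5329 - 6602778 - 3467646) = 49624/(4 - 5329 - 6602778 - 3467646) = 49624/(-10075749) = 49624*(-1/10075749) = -49624/10075749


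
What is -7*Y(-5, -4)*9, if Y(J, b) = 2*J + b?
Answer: 882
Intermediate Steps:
Y(J, b) = b + 2*J
-7*Y(-5, -4)*9 = -7*(-4 + 2*(-5))*9 = -7*(-4 - 10)*9 = -7*(-14)*9 = 98*9 = 882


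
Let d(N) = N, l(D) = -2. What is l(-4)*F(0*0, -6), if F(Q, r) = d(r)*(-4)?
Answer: -48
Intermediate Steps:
F(Q, r) = -4*r (F(Q, r) = r*(-4) = -4*r)
l(-4)*F(0*0, -6) = -(-8)*(-6) = -2*24 = -48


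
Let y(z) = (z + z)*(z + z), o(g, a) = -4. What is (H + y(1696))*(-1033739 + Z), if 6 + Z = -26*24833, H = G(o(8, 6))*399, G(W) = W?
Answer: -19319966311404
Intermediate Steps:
y(z) = 4*z² (y(z) = (2*z)*(2*z) = 4*z²)
H = -1596 (H = -4*399 = -1596)
Z = -645664 (Z = -6 - 26*24833 = -6 - 645658 = -645664)
(H + y(1696))*(-1033739 + Z) = (-1596 + 4*1696²)*(-1033739 - 645664) = (-1596 + 4*2876416)*(-1679403) = (-1596 + 11505664)*(-1679403) = 11504068*(-1679403) = -19319966311404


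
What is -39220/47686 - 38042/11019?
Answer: -1123117996/262726017 ≈ -4.2749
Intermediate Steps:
-39220/47686 - 38042/11019 = -39220*1/47686 - 38042*1/11019 = -19610/23843 - 38042/11019 = -1123117996/262726017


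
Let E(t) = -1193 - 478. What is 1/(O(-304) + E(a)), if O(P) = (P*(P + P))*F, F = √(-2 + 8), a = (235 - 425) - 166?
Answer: 557/68324805701 + 184832*√6/204974417103 ≈ 2.2169e-6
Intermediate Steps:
a = -356 (a = -190 - 166 = -356)
E(t) = -1671
F = √6 ≈ 2.4495
O(P) = 2*√6*P² (O(P) = (P*(P + P))*√6 = (P*(2*P))*√6 = (2*P²)*√6 = 2*√6*P²)
1/(O(-304) + E(a)) = 1/(2*√6*(-304)² - 1671) = 1/(2*√6*92416 - 1671) = 1/(184832*√6 - 1671) = 1/(-1671 + 184832*√6)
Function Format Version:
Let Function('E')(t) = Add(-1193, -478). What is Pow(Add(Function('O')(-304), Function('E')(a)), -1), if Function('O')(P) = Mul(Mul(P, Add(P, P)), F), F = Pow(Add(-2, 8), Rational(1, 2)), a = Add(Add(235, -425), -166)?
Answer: Add(Rational(557, 68324805701), Mul(Rational(184832, 204974417103), Pow(6, Rational(1, 2)))) ≈ 2.2169e-6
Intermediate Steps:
a = -356 (a = Add(-190, -166) = -356)
Function('E')(t) = -1671
F = Pow(6, Rational(1, 2)) ≈ 2.4495
Function('O')(P) = Mul(2, Pow(6, Rational(1, 2)), Pow(P, 2)) (Function('O')(P) = Mul(Mul(P, Add(P, P)), Pow(6, Rational(1, 2))) = Mul(Mul(P, Mul(2, P)), Pow(6, Rational(1, 2))) = Mul(Mul(2, Pow(P, 2)), Pow(6, Rational(1, 2))) = Mul(2, Pow(6, Rational(1, 2)), Pow(P, 2)))
Pow(Add(Function('O')(-304), Function('E')(a)), -1) = Pow(Add(Mul(2, Pow(6, Rational(1, 2)), Pow(-304, 2)), -1671), -1) = Pow(Add(Mul(2, Pow(6, Rational(1, 2)), 92416), -1671), -1) = Pow(Add(Mul(184832, Pow(6, Rational(1, 2))), -1671), -1) = Pow(Add(-1671, Mul(184832, Pow(6, Rational(1, 2)))), -1)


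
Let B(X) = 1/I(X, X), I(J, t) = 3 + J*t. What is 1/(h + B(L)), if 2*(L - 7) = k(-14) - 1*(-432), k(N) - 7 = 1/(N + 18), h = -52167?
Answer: -3287161/171481327823 ≈ -1.9169e-5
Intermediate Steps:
k(N) = 7 + 1/(18 + N) (k(N) = 7 + 1/(N + 18) = 7 + 1/(18 + N))
L = 1813/8 (L = 7 + ((127 + 7*(-14))/(18 - 14) - 1*(-432))/2 = 7 + ((127 - 98)/4 + 432)/2 = 7 + ((1/4)*29 + 432)/2 = 7 + (29/4 + 432)/2 = 7 + (1/2)*(1757/4) = 7 + 1757/8 = 1813/8 ≈ 226.63)
B(X) = 1/(3 + X**2) (B(X) = 1/(3 + X*X) = 1/(3 + X**2))
1/(h + B(L)) = 1/(-52167 + 1/(3 + (1813/8)**2)) = 1/(-52167 + 1/(3 + 3286969/64)) = 1/(-52167 + 1/(3287161/64)) = 1/(-52167 + 64/3287161) = 1/(-171481327823/3287161) = -3287161/171481327823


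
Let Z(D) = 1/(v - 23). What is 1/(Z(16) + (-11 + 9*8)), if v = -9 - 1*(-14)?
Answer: 18/1097 ≈ 0.016408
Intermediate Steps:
v = 5 (v = -9 + 14 = 5)
Z(D) = -1/18 (Z(D) = 1/(5 - 23) = 1/(-18) = -1/18)
1/(Z(16) + (-11 + 9*8)) = 1/(-1/18 + (-11 + 9*8)) = 1/(-1/18 + (-11 + 72)) = 1/(-1/18 + 61) = 1/(1097/18) = 18/1097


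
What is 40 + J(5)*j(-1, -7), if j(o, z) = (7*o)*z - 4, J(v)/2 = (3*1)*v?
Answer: 1390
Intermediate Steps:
J(v) = 6*v (J(v) = 2*((3*1)*v) = 2*(3*v) = 6*v)
j(o, z) = -4 + 7*o*z (j(o, z) = 7*o*z - 4 = -4 + 7*o*z)
40 + J(5)*j(-1, -7) = 40 + (6*5)*(-4 + 7*(-1)*(-7)) = 40 + 30*(-4 + 49) = 40 + 30*45 = 40 + 1350 = 1390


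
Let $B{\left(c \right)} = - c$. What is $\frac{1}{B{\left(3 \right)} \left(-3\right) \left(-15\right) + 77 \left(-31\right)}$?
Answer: $- \frac{1}{2522} \approx -0.00039651$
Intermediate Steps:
$\frac{1}{B{\left(3 \right)} \left(-3\right) \left(-15\right) + 77 \left(-31\right)} = \frac{1}{\left(-1\right) 3 \left(-3\right) \left(-15\right) + 77 \left(-31\right)} = \frac{1}{\left(-3\right) \left(-3\right) \left(-15\right) - 2387} = \frac{1}{9 \left(-15\right) - 2387} = \frac{1}{-135 - 2387} = \frac{1}{-2522} = - \frac{1}{2522}$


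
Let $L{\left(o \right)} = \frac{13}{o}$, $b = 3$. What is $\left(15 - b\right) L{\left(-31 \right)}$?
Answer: $- \frac{156}{31} \approx -5.0323$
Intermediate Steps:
$\left(15 - b\right) L{\left(-31 \right)} = \left(15 - 3\right) \frac{13}{-31} = \left(15 - 3\right) 13 \left(- \frac{1}{31}\right) = 12 \left(- \frac{13}{31}\right) = - \frac{156}{31}$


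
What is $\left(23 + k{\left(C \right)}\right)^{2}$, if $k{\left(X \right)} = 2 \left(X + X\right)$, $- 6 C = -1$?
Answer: $\frac{5041}{9} \approx 560.11$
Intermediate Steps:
$C = \frac{1}{6}$ ($C = \left(- \frac{1}{6}\right) \left(-1\right) = \frac{1}{6} \approx 0.16667$)
$k{\left(X \right)} = 4 X$ ($k{\left(X \right)} = 2 \cdot 2 X = 4 X$)
$\left(23 + k{\left(C \right)}\right)^{2} = \left(23 + 4 \cdot \frac{1}{6}\right)^{2} = \left(23 + \frac{2}{3}\right)^{2} = \left(\frac{71}{3}\right)^{2} = \frac{5041}{9}$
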